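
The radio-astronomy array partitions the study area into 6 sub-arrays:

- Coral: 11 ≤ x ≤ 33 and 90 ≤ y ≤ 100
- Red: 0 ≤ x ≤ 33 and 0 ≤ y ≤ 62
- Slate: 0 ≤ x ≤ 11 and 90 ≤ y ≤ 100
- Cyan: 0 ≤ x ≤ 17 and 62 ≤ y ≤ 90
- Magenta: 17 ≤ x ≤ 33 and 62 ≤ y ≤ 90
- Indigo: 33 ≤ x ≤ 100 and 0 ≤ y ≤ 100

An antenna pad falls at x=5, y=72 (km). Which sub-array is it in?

The point has x = 5 and y = 72.
Only Cyan satisfies 0 ≤ x ≤ 17 and 62 ≤ y ≤ 90.

Cyan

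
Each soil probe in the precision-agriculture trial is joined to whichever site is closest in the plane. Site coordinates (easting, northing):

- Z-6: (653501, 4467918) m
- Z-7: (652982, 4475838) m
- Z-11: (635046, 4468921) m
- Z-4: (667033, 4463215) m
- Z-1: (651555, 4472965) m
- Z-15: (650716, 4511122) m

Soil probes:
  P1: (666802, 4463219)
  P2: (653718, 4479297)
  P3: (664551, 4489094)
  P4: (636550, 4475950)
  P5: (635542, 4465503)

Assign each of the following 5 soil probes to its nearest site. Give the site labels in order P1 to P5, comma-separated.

Z-4, Z-7, Z-7, Z-11, Z-11

P1 → Z-4 (d²=53377.00)
P2 → Z-7 (d²=12506377.00)
P3 → Z-7 (d²=309563297.00)
P4 → Z-11 (d²=51668857.00)
P5 → Z-11 (d²=11928740.00)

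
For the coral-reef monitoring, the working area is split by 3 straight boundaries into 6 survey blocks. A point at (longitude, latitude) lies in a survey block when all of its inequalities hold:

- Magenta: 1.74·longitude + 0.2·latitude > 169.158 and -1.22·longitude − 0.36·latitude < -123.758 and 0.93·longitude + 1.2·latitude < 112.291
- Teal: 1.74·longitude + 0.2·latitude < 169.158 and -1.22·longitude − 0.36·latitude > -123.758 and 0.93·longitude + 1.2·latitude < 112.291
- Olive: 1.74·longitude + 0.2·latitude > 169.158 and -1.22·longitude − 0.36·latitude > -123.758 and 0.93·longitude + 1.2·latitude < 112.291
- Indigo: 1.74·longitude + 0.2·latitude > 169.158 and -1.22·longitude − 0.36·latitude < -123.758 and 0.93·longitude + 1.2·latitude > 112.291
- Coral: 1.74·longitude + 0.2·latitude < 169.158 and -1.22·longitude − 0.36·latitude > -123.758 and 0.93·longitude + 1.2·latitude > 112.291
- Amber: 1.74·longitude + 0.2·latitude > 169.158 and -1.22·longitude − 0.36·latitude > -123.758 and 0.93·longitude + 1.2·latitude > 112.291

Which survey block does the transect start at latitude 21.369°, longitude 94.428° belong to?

Coral

1.74·94.428 + 0.2·21.369 = 168.579, which is < 169.158
-1.22·94.428 − 0.36·21.369 = -122.895, which is > -123.758
0.93·94.428 + 1.2·21.369 = 113.461, which is > 112.291
This sign pattern matches Coral.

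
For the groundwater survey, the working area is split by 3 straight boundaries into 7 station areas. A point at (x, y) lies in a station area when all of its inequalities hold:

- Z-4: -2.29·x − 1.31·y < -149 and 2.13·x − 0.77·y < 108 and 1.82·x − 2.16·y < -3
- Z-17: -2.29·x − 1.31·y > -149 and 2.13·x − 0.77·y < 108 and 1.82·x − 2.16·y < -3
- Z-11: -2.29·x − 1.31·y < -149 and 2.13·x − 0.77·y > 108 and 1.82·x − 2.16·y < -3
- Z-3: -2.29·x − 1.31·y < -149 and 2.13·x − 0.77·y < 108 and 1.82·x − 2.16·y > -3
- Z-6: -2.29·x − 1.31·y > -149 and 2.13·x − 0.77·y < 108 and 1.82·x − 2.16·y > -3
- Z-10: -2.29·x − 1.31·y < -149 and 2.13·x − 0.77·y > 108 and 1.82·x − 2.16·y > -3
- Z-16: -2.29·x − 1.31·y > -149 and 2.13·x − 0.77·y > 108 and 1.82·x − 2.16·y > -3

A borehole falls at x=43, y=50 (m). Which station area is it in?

Z-4

-2.29·43 − 1.31·50 = -163.970, which is < -149
2.13·43 − 0.77·50 = 53.090, which is < 108
1.82·43 − 2.16·50 = -29.740, which is < -3
This sign pattern matches Z-4.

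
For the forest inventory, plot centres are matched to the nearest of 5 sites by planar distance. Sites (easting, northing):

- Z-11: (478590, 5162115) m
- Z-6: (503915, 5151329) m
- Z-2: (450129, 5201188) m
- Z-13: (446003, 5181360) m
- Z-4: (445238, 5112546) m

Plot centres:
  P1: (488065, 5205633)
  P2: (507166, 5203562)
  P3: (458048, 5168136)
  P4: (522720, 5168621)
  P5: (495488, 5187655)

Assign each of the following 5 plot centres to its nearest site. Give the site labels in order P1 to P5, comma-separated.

Z-2, Z-11, Z-13, Z-6, Z-11

P1 → Z-2 (d²=1458898121.00)
P2 → Z-11 (d²=2534441585.00)
P3 → Z-13 (d²=319956201.00)
P4 → Z-6 (d²=652641289.00)
P5 → Z-11 (d²=937834004.00)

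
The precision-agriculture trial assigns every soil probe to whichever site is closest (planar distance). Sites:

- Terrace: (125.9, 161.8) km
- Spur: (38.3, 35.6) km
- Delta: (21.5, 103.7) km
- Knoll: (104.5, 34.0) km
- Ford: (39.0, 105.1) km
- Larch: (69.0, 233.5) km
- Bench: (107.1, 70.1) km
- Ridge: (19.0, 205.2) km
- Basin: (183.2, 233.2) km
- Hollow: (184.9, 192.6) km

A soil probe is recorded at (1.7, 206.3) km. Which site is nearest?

Ridge

Squared distances to each site:
Terrace: 17405.890; Spur: 30478.050; Delta: 10918.800; Knoll: 40255.130; Ford: 11632.730; Larch: 5269.130; Bench: 29659.600; Ridge: 300.500; Basin: 33665.860; Hollow: 33749.930.
Minimum at Ridge.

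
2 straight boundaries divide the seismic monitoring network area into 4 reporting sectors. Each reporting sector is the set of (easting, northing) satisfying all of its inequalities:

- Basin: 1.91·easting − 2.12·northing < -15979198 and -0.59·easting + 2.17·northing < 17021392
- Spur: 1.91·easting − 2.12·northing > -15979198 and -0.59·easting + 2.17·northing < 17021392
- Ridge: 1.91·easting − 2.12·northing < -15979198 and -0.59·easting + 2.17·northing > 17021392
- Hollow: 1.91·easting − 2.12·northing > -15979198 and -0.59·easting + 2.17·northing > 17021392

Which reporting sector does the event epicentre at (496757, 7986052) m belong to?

1.91·496757 − 2.12·7986052 = -15981624.370, which is < -15979198
-0.59·496757 + 2.17·7986052 = 17036646.210, which is > 17021392
This sign pattern matches Ridge.

Ridge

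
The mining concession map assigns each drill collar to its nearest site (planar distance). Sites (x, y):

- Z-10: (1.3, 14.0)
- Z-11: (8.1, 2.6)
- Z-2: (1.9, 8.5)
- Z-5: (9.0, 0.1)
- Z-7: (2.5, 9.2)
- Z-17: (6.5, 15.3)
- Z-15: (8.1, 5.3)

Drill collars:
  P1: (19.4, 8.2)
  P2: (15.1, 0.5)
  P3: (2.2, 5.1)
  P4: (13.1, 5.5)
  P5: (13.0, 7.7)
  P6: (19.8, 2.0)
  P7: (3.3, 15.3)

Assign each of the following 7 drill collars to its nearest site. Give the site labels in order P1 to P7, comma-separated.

P1 → Z-15 (d²=136.10)
P2 → Z-5 (d²=37.37)
P3 → Z-2 (d²=11.65)
P4 → Z-15 (d²=25.04)
P5 → Z-15 (d²=29.77)
P6 → Z-5 (d²=120.25)
P7 → Z-10 (d²=5.69)

Z-15, Z-5, Z-2, Z-15, Z-15, Z-5, Z-10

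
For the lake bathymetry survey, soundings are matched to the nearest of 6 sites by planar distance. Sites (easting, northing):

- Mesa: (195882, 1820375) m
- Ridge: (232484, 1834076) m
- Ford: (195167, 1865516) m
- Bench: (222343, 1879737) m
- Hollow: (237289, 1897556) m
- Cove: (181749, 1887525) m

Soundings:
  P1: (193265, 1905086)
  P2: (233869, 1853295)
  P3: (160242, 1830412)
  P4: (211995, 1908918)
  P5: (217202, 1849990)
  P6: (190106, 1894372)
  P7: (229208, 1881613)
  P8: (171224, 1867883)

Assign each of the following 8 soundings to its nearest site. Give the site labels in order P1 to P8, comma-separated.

P1 → Cove (d²=441006977.00)
P2 → Ridge (d²=371288186.00)
P3 → Mesa (d²=1370950969.00)
P4 → Hollow (d²=768881480.00)
P5 → Ridge (d²=486794920.00)
P6 → Cove (d²=116720858.00)
P7 → Bench (d²=50647601.00)
P8 → Cove (d²=496583789.00)

Cove, Ridge, Mesa, Hollow, Ridge, Cove, Bench, Cove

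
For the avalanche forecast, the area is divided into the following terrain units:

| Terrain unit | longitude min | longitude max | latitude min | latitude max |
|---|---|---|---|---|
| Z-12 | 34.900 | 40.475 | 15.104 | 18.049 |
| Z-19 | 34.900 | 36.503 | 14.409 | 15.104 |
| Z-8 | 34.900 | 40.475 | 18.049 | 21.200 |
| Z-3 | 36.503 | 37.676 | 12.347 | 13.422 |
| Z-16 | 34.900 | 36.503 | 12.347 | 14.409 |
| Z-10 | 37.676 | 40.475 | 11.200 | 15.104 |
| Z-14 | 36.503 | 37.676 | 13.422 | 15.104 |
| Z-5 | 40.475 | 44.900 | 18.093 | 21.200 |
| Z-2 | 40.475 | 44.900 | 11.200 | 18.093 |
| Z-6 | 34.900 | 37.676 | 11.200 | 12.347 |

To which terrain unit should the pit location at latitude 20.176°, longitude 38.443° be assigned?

The point has longitude = 38.443 and latitude = 20.176.
Only Z-8 satisfies 34.900 ≤ longitude ≤ 40.475 and 18.049 ≤ latitude ≤ 21.200.

Z-8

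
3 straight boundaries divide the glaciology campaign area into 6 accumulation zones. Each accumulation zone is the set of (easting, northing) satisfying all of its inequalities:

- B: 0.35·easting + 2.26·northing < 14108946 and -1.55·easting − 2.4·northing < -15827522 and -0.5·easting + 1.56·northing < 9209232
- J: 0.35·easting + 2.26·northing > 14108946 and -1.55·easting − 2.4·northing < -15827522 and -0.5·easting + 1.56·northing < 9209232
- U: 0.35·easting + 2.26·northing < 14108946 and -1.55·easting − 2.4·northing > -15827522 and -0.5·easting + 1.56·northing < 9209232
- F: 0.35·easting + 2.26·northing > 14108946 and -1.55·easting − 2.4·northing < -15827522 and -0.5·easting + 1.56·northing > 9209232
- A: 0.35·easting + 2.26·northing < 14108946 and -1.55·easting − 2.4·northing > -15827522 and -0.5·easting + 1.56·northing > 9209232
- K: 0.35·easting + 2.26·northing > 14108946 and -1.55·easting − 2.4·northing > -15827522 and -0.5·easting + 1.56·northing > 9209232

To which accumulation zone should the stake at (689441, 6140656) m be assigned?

0.35·689441 + 2.26·6140656 = 14119186.910, which is > 14108946
-1.55·689441 − 2.4·6140656 = -15806207.950, which is > -15827522
-0.5·689441 + 1.56·6140656 = 9234702.860, which is > 9209232
This sign pattern matches K.

K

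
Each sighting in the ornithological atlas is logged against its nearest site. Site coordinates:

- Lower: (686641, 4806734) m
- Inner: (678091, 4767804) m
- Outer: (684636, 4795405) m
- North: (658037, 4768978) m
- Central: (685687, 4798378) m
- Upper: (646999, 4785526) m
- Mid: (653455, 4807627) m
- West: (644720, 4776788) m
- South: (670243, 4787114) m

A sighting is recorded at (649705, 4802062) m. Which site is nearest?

Mid

Squared distances to each site:
Lower: 1386095680.000; Inner: 1979375560.000; Outer: 1264490410.000; North: 1163973280.000; Central: 1308276180.000; Upper: 280761732.000; Mid: 45031725.000; West: 663625301.000; South: 645252148.000.
Minimum at Mid.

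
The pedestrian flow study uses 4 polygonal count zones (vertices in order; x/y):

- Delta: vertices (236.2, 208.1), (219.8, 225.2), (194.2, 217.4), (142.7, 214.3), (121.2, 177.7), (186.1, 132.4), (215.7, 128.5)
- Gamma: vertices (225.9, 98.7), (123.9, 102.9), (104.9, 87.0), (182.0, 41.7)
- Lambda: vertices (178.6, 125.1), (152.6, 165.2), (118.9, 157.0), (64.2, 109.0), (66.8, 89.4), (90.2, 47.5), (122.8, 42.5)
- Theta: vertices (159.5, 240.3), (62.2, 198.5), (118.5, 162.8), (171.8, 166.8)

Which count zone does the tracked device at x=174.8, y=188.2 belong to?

Delta

Cast a ray rightward from (174.8, 188.2). For each polygon, the edges (by vertex number in listed order) whose endpoints lie on opposite sides of y = 188.2, where each meets that height, and whether that is right or left of the point:
Delta: 4–5 at x≈127.37 (left), 7–1 at x≈231.07 (right) → 1 crossing.
Gamma: no edge straddles that height → 0 crossings.
Lambda: no edge straddles that height → 0 crossings.
Theta: 2–3 at x≈78.44 (left), 4–1 at x≈168.22 (left) → 0 crossings.
Only Delta has an odd count, so the point is inside Delta.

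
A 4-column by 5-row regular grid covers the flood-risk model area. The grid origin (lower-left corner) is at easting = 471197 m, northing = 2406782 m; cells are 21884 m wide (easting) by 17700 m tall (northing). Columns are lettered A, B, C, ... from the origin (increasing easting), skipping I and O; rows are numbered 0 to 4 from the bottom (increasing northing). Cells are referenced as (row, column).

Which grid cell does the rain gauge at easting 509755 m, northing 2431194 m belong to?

Column index: ⌊(509755 − 471197) / 21884⌋ = ⌊1.762⌋ = 1 → column B
Row offset from origin: ⌊(2431194 − 2406782) / 17700⌋ = ⌊1.379⌋ = 1 → row 1

(1, B)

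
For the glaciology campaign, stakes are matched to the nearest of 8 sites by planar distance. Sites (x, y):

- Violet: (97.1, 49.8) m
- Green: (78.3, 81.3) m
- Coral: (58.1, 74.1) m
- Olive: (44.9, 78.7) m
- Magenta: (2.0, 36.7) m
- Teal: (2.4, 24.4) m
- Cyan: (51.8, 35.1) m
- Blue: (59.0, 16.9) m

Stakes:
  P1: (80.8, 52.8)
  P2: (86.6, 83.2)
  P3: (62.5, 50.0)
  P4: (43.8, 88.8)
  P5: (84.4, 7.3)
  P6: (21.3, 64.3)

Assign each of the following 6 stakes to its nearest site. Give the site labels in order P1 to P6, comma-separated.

Violet, Green, Cyan, Olive, Blue, Olive

P1 → Violet (d²=274.69)
P2 → Green (d²=72.50)
P3 → Cyan (d²=336.50)
P4 → Olive (d²=103.22)
P5 → Blue (d²=737.32)
P6 → Olive (d²=764.32)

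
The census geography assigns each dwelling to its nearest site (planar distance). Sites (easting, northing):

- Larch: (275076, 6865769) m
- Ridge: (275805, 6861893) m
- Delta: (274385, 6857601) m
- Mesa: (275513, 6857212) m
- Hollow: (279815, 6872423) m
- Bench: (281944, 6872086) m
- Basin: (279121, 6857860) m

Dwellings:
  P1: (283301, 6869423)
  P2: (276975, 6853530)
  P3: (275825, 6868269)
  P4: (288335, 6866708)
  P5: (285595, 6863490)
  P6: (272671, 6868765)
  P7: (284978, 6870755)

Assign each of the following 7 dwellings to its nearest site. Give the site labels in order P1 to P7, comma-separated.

P1 → Bench (d²=8933018.00)
P2 → Mesa (d²=15694568.00)
P3 → Larch (d²=6811001.00)
P4 → Bench (d²=69767765.00)
P5 → Basin (d²=73609576.00)
P6 → Larch (d²=14760041.00)
P7 → Bench (d²=10976717.00)

Bench, Mesa, Larch, Bench, Basin, Larch, Bench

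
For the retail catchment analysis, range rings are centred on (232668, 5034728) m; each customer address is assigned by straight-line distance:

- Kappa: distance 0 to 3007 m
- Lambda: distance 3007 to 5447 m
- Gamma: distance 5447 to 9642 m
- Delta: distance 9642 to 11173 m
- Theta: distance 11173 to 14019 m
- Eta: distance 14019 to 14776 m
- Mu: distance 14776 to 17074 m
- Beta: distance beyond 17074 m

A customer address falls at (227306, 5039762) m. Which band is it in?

Distance = √((227306−232668)² + (5039762−5034728)²) = √(28751044.000 + 25341156.000) = 7354.740 m.
5447 ≤ 7354.740 < 9642 → Gamma.

Gamma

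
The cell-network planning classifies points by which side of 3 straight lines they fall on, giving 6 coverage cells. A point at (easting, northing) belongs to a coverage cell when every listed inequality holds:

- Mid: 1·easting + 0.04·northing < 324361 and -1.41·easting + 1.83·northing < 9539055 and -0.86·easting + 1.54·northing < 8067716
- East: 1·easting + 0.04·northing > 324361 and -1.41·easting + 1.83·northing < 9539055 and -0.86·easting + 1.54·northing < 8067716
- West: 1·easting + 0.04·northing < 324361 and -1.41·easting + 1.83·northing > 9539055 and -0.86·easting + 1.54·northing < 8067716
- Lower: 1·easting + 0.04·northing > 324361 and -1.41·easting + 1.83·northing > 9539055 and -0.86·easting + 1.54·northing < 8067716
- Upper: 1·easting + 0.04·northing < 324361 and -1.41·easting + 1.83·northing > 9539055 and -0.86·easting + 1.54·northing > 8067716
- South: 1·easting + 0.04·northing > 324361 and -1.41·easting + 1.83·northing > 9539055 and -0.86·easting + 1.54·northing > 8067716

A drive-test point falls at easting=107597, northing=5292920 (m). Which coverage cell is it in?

Mid

1·107597 + 0.04·5292920 = 319313.800, which is < 324361
-1.41·107597 + 1.83·5292920 = 9534331.830, which is < 9539055
-0.86·107597 + 1.54·5292920 = 8058563.380, which is < 8067716
This sign pattern matches Mid.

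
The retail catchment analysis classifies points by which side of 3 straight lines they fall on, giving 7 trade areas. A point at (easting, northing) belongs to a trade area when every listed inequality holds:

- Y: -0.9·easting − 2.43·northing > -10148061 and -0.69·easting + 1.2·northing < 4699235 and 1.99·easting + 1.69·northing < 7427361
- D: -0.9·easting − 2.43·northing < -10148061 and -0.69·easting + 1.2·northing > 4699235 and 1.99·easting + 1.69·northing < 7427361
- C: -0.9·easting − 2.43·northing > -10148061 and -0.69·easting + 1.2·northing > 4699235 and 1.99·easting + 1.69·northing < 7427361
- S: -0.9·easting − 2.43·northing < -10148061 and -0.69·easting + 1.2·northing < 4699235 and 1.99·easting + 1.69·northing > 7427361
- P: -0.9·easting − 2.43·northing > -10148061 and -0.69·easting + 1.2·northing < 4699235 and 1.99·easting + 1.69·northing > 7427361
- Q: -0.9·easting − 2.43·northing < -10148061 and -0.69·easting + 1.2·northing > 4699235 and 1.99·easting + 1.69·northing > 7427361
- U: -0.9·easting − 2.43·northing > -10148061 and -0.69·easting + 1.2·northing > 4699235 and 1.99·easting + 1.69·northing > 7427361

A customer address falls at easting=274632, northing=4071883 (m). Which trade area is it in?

P

-0.9·274632 − 2.43·4071883 = -10141844.490, which is > -10148061
-0.69·274632 + 1.2·4071883 = 4696763.520, which is < 4699235
1.99·274632 + 1.69·4071883 = 7427999.950, which is > 7427361
This sign pattern matches P.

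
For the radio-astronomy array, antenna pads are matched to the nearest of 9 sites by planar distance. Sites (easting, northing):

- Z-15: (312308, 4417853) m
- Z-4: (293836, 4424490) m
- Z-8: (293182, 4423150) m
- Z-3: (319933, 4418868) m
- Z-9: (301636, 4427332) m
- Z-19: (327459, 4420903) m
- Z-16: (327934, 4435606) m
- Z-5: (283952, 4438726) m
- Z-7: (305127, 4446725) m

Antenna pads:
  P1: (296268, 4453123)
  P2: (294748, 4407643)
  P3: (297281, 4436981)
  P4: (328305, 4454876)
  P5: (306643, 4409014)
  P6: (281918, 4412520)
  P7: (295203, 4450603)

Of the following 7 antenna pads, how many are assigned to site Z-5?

P1 → Z-7
P2 → Z-8
P3 → Z-9
P4 → Z-16
P5 → Z-15
P6 → Z-8
P7 → Z-7
0 of the 7 go to Z-5.

0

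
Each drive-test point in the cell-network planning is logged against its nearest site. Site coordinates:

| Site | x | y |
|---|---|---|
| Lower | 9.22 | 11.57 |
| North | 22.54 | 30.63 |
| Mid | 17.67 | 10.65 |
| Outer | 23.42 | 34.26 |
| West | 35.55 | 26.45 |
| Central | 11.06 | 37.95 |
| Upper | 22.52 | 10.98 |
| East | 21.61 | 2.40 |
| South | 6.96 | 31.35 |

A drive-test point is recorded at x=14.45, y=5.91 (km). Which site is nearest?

Squared distances to each site:
Lower: 59.388; North: 676.526; Mid: 32.836; Outer: 884.183; West: 867.102; Central: 1038.054; Upper: 90.830; East: 63.586; South: 703.294.
Minimum at Mid.

Mid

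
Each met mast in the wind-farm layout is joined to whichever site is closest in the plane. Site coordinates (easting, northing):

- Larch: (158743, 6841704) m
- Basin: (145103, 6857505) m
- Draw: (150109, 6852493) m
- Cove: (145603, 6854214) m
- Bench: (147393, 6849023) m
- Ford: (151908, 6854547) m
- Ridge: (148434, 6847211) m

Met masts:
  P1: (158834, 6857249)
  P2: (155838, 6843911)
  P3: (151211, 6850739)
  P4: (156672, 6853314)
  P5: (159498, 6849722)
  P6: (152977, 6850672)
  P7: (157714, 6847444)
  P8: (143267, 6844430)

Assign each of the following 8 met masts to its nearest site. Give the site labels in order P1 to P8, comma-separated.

Ford, Larch, Draw, Ford, Larch, Draw, Larch, Ridge

P1 → Ford (d²=55270280.00)
P2 → Larch (d²=13309874.00)
P3 → Draw (d²=4290920.00)
P4 → Ford (d²=24215985.00)
P5 → Larch (d²=64858349.00)
P6 → Draw (d²=11541465.00)
P7 → Larch (d²=34006441.00)
P8 → Ridge (d²=34431850.00)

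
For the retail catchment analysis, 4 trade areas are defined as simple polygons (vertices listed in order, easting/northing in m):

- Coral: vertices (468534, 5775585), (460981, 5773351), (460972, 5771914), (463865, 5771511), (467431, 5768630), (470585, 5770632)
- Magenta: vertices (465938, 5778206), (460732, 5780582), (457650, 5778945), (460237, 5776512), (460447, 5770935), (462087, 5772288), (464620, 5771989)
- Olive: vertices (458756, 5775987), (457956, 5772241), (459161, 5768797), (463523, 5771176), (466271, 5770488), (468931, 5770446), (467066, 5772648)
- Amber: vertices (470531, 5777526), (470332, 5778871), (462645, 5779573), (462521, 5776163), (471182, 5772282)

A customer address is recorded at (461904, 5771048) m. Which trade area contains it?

Cast a ray rightward from (461904, 5771048). For each polygon, the edges (by vertex number in listed order) whose endpoints lie on opposite sides of northing = 5771048, where each meets that height, and whether that is right or left of the point:
Coral: 4–5 at easting≈464438.1 (right), 6–1 at easting≈470412.7 (right) → 2 crossings.
Magenta: 4–5 at easting≈460442.7 (left), 5–6 at easting≈460584.0 (left) → 0 crossings.
Olive: 2–3 at easting≈458373.4 (left), 3–4 at easting≈463288.3 (right), 4–5 at easting≈464034.3 (right), 6–7 at easting≈468421.1 (right) → 3 crossings.
Amber: no edge straddles that height → 0 crossings.
Only Olive has an odd count, so the point is inside Olive.

Olive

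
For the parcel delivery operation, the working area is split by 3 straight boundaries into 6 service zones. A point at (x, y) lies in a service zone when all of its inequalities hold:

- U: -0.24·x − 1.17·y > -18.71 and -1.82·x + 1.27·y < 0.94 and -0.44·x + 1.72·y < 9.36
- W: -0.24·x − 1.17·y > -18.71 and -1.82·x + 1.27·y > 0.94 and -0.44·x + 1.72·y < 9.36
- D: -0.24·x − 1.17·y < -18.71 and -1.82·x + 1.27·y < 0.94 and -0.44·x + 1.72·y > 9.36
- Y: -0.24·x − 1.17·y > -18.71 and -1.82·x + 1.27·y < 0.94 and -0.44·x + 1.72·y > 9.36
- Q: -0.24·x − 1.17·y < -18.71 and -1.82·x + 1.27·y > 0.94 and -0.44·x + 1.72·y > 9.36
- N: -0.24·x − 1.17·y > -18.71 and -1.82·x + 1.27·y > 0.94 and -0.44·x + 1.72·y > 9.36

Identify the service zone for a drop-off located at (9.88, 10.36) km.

-0.24·9.88 − 1.17·10.36 = -14.492, which is > -18.71
-1.82·9.88 + 1.27·10.36 = -4.824, which is < 0.94
-0.44·9.88 + 1.72·10.36 = 13.472, which is > 9.36
This sign pattern matches Y.

Y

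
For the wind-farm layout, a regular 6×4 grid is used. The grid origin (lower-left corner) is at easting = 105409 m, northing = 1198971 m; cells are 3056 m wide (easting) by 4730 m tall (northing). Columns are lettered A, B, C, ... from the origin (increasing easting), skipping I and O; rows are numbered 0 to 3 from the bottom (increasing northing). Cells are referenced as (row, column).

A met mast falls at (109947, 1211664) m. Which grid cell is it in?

(2, B)

Column index: ⌊(109947 − 105409) / 3056⌋ = ⌊1.485⌋ = 1 → column B
Row offset from origin: ⌊(1211664 − 1198971) / 4730⌋ = ⌊2.684⌋ = 2 → row 2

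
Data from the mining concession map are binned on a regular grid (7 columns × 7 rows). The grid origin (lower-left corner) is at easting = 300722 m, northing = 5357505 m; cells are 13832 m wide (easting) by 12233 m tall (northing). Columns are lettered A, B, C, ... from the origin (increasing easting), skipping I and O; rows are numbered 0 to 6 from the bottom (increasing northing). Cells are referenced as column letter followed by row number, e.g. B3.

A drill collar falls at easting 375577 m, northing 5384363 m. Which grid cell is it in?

F2

Column index: ⌊(375577 − 300722) / 13832⌋ = ⌊5.412⌋ = 5 → column F
Row offset from origin: ⌊(5384363 − 5357505) / 12233⌋ = ⌊2.196⌋ = 2 → row 2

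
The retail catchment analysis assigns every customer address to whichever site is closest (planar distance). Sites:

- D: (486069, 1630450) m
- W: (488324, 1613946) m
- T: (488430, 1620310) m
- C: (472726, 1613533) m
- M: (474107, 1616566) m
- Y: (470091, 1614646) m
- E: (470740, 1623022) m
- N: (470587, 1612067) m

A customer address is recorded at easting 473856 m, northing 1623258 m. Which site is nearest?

E

Squared distances to each site:
D: 200882233.000; W: 296036368.000; T: 221092180.000; C: 95852525.000; M: 44845865.000; Y: 88341769.000; E: 9765152.000; N: 135924842.000.
Minimum at E.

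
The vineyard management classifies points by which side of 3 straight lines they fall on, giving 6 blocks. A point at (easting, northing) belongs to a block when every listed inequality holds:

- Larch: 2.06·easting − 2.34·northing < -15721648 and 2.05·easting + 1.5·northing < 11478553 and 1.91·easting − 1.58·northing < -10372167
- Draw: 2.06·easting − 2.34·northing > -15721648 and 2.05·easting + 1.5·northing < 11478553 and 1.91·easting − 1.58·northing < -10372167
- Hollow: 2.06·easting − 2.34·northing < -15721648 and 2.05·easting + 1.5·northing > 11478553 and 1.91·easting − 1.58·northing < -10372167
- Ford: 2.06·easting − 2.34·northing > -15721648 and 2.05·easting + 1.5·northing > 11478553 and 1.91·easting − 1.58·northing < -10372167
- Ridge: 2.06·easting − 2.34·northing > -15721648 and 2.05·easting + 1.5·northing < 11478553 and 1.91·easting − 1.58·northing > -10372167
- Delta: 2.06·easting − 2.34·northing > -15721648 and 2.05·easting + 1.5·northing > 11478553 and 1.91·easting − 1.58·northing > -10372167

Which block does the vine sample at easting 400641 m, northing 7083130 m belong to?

2.06·400641 − 2.34·7083130 = -15749203.740, which is < -15721648
2.05·400641 + 1.5·7083130 = 11446009.050, which is < 11478553
1.91·400641 − 1.58·7083130 = -10426121.090, which is < -10372167
This sign pattern matches Larch.

Larch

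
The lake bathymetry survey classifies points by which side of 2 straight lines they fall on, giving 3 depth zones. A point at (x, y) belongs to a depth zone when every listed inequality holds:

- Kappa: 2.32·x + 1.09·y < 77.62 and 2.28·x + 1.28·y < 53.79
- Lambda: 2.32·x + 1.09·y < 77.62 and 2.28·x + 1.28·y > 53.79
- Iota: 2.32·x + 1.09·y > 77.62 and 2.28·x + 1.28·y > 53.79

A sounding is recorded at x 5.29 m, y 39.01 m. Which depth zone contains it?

Lambda

2.32·5.29 + 1.09·39.01 = 54.794, which is < 77.62
2.28·5.29 + 1.28·39.01 = 61.994, which is > 53.79
This sign pattern matches Lambda.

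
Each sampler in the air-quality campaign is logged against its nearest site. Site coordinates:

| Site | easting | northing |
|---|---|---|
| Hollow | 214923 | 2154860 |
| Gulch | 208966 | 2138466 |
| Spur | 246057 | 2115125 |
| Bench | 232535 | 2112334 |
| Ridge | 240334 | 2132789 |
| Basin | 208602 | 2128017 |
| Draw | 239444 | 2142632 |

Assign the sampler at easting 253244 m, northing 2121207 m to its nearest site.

Spur

Squared distances to each site:
Hollow: 2601023450.000; Gulch: 2258414365.000; Spur: 88643693.000; Bench: 507592810.000; Ridge: 300810824.000; Basin: 2039284264.000; Draw: 649470625.000.
Minimum at Spur.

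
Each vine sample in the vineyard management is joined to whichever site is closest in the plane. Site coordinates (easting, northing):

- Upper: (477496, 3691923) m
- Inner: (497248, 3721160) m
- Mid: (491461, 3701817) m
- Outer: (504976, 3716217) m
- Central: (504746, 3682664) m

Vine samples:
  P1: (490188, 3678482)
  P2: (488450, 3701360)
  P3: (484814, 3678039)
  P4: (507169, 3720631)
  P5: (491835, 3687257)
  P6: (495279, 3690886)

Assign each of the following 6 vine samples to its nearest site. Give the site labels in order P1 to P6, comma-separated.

P1 → Central (d²=229424488.00)
P2 → Mid (d²=9274970.00)
P3 → Upper (d²=246318580.00)
P4 → Outer (d²=24292645.00)
P5 → Central (d²=187789570.00)
P6 → Mid (d²=134063885.00)

Central, Mid, Upper, Outer, Central, Mid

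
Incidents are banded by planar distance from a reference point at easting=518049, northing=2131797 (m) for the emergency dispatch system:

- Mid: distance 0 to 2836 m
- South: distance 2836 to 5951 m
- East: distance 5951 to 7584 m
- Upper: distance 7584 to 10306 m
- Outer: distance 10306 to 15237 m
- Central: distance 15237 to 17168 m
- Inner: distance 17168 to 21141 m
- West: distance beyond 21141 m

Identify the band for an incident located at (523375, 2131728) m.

Distance = √((523375−518049)² + (2131728−2131797)²) = √(28366276.000 + 4761.000) = 5326.447 m.
2836 ≤ 5326.447 < 5951 → South.

South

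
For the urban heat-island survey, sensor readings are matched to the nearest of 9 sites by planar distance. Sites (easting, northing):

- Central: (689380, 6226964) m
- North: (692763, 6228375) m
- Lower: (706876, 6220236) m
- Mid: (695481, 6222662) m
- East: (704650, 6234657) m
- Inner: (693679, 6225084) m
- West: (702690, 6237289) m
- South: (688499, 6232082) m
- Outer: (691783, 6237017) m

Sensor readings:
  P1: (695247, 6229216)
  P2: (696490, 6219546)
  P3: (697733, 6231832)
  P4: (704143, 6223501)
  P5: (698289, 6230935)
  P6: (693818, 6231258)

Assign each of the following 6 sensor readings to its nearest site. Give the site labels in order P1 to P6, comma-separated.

North, Mid, North, Lower, North, North

P1 → North (d²=6877537.00)
P2 → Mid (d²=10727537.00)
P3 → North (d²=36651749.00)
P4 → Lower (d²=18129514.00)
P5 → North (d²=37090276.00)
P6 → North (d²=9424714.00)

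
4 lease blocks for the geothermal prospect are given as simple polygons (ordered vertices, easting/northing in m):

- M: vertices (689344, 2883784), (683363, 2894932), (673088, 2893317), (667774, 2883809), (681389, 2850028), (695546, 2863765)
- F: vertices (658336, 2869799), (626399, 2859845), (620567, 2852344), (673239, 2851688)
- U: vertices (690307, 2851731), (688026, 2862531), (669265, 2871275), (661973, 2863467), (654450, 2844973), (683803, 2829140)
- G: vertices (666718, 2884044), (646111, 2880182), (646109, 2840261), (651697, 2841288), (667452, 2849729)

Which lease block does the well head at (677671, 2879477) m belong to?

Cast a ray rightward from (677671, 2879477). For each polygon, the edges (by vertex number in listed order) whose endpoints lie on opposite sides of northing = 2879477, where each meets that height, and whether that is right or left of the point:
M: 4–5 at easting≈669520.0 (left), 6–1 at easting≈690678.3 (right) → 1 crossing.
F: no edge straddles that height → 0 crossings.
U: no edge straddles that height → 0 crossings.
G: 2–3 at easting≈646111.0 (left), 5–1 at easting≈666815.7 (left) → 0 crossings.
Only M has an odd count, so the point is inside M.

M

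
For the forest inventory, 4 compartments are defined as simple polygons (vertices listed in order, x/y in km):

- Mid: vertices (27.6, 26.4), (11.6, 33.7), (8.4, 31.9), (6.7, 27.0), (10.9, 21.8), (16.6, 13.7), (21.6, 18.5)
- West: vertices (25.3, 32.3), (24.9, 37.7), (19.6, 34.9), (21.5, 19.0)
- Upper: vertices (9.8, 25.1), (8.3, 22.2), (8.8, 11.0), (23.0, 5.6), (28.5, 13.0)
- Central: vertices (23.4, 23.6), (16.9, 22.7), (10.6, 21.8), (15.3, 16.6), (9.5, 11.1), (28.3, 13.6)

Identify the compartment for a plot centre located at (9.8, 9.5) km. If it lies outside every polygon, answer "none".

Cast a ray rightward from (9.8, 9.5). For each polygon, the edges (by vertex number in listed order) whose endpoints lie on opposite sides of y = 9.5, where each meets that height, and whether that is right or left of the point:
Mid: no edge straddles that height → 0 crossings.
West: no edge straddles that height → 0 crossings.
Upper: 3–4 at x≈12.74 (right), 4–5 at x≈25.90 (right) → 2 crossings.
Central: no edge straddles that height → 0 crossings.
All counts are even, so the point lies outside every listed polygon.

none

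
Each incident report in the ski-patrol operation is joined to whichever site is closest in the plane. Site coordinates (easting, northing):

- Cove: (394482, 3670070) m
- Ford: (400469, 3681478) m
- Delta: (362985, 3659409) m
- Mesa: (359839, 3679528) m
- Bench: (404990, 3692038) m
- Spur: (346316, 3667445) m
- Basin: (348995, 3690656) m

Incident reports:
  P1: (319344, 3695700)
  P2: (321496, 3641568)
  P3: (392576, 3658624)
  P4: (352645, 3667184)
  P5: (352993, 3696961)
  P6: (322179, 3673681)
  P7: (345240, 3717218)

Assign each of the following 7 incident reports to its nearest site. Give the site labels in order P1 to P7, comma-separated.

P1 → Basin (d²=904623737.00)
P2 → Spur (d²=1285651529.00)
P3 → Cove (d²=134643752.00)
P4 → Spur (d²=40124362.00)
P5 → Basin (d²=55737029.00)
P6 → Spur (d²=621482465.00)
P7 → Basin (d²=719639869.00)

Basin, Spur, Cove, Spur, Basin, Spur, Basin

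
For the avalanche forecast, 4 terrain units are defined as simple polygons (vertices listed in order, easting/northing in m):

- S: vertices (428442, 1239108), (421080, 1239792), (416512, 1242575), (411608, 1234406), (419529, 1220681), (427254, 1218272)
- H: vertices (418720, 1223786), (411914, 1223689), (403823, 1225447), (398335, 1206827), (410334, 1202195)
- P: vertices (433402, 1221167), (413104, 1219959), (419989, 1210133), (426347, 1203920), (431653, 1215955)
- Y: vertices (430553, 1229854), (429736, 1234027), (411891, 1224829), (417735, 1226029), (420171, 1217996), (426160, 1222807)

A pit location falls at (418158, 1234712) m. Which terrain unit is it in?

Cast a ray rightward from (418158, 1234712). For each polygon, the edges (by vertex number in listed order) whose endpoints lie on opposite sides of northing = 1234712, where each meets that height, and whether that is right or left of the point:
S: 3–4 at easting≈411791.7 (left), 6–1 at easting≈428191.4 (right) → 1 crossing.
H: no edge straddles that height → 0 crossings.
P: no edge straddles that height → 0 crossings.
Y: no edge straddles that height → 0 crossings.
Only S has an odd count, so the point is inside S.

S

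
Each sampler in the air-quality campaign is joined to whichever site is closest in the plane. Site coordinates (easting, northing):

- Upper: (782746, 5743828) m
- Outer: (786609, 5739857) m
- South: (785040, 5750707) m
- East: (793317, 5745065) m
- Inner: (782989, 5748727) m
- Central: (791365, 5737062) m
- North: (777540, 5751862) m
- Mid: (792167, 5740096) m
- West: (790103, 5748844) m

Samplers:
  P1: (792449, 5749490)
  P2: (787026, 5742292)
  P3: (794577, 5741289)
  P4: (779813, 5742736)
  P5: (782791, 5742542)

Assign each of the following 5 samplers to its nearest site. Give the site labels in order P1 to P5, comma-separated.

P1 → West (d²=5921032.00)
P2 → Outer (d²=6103114.00)
P3 → Mid (d²=7231349.00)
P4 → Upper (d²=9794953.00)
P5 → Upper (d²=1655821.00)

West, Outer, Mid, Upper, Upper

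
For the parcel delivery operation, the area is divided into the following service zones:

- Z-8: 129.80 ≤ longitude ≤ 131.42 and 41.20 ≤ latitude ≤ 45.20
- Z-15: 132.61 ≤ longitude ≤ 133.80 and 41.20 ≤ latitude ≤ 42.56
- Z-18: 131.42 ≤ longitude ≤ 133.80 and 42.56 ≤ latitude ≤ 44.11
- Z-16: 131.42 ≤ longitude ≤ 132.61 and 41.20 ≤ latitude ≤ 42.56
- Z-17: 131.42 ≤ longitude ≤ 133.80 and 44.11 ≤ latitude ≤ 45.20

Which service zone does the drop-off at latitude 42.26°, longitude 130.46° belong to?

Z-8

The point has longitude = 130.46 and latitude = 42.26.
Only Z-8 satisfies 129.80 ≤ longitude ≤ 131.42 and 41.20 ≤ latitude ≤ 45.20.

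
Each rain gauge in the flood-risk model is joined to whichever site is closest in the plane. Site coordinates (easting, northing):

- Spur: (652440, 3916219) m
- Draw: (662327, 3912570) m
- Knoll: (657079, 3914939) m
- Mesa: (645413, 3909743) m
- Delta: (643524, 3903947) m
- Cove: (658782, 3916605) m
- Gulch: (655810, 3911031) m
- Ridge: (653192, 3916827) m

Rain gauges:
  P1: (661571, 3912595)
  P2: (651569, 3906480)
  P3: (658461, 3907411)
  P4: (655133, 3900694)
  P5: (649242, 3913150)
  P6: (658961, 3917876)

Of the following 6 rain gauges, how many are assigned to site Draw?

P1 → Draw
P2 → Gulch
P3 → Gulch
P4 → Gulch
P5 → Spur
P6 → Cove
1 of the 6 goes to Draw.

1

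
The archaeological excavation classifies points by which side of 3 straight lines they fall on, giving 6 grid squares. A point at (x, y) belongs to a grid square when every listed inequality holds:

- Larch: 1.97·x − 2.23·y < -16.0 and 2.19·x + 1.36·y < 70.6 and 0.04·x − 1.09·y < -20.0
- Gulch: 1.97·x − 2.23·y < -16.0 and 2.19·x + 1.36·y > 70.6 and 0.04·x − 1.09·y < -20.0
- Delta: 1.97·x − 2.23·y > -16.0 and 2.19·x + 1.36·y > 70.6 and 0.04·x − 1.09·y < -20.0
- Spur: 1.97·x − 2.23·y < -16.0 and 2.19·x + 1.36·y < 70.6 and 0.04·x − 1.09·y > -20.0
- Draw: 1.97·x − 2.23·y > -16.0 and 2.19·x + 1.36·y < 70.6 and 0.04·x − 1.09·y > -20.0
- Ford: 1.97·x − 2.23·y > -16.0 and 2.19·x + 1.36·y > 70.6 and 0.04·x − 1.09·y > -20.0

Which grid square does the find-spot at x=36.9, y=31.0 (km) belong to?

Delta

1.97·36.9 − 2.23·31.0 = 3.563, which is > -16.0
2.19·36.9 + 1.36·31.0 = 122.971, which is > 70.6
0.04·36.9 − 1.09·31.0 = -32.314, which is < -20.0
This sign pattern matches Delta.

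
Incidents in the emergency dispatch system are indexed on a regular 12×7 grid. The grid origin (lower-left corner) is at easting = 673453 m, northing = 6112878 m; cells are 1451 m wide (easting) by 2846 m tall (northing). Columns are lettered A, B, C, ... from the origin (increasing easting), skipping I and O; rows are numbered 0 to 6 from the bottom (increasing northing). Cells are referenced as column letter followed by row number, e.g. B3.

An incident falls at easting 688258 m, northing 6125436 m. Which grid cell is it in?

Column index: ⌊(688258 − 673453) / 1451⌋ = ⌊10.203⌋ = 10 → column L
Row offset from origin: ⌊(6125436 − 6112878) / 2846⌋ = ⌊4.413⌋ = 4 → row 4

L4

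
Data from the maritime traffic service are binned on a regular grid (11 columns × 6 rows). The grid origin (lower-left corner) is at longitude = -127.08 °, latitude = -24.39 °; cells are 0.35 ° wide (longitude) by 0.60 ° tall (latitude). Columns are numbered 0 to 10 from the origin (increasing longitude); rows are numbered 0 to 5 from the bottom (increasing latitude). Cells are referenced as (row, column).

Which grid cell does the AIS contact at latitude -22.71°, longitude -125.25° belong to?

Column index: ⌊(-125.25 − -127.08) / 0.35⌋ = ⌊5.229⌋ = 5
Row offset from origin: ⌊(-22.71 − -24.39) / 0.60⌋ = ⌊2.800⌋ = 2 → row 2

(2, 5)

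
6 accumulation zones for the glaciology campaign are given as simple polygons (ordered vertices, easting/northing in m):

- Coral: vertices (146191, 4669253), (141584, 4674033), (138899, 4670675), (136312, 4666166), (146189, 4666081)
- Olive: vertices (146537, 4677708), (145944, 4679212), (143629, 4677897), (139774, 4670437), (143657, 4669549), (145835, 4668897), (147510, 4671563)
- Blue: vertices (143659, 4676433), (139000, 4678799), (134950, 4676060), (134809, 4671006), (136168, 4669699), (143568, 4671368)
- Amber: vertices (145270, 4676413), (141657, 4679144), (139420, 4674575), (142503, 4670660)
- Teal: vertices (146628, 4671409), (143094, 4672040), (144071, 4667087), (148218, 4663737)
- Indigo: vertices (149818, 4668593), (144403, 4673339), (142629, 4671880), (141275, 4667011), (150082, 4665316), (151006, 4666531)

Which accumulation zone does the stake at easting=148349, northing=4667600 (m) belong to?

Cast a ray rightward from (148349, 4667600). For each polygon, the edges (by vertex number in listed order) whose endpoints lie on opposite sides of northing = 4667600, where each meets that height, and whether that is right or left of the point:
Coral: 3–4 at easting≈137134.7 (left), 5–1 at easting≈146190.0 (left) → 0 crossings.
Olive: no edge straddles that height → 0 crossings.
Blue: no edge straddles that height → 0 crossings.
Amber: no edge straddles that height → 0 crossings.
Teal: 2–3 at easting≈143969.8 (left), 4–1 at easting≈147417.4 (left) → 0 crossings.
Indigo: 3–4 at easting≈141438.8 (left), 6–1 at easting≈150390.1 (right) → 1 crossing.
Only Indigo has an odd count, so the point is inside Indigo.

Indigo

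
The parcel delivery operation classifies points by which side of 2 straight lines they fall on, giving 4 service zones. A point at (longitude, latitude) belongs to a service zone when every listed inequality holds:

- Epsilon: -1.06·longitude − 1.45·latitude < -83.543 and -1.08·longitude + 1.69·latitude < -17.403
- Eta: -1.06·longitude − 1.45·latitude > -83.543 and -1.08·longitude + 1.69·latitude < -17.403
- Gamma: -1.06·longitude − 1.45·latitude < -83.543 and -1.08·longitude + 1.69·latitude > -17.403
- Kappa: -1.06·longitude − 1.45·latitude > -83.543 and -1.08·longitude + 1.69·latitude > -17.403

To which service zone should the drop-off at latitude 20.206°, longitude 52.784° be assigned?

Epsilon

-1.06·52.784 − 1.45·20.206 = -85.250, which is < -83.543
-1.08·52.784 + 1.69·20.206 = -22.859, which is < -17.403
This sign pattern matches Epsilon.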